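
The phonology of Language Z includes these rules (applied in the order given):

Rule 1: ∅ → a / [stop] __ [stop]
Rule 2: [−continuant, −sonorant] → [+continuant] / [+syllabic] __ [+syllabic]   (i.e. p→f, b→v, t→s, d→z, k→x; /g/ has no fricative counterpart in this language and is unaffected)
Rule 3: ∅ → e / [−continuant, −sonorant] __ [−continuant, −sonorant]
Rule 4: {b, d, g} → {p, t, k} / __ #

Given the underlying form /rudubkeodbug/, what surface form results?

Rule 1 (stop-cluster a-epenthesis): /b/ and /k/ form a stop–stop cluster, so [a] is inserted between them. /d/ and /b/ form a stop–stop cluster, so [a] is inserted between them. /rudubkeodbug/ → rudubakeodabug.
Rule 2 (intervocalic spirantization): /d/ is a stop between vowels /u/ and /u/, so it spirantizes to the fricative [z]. /b/ is a stop between vowels /u/ and /a/, so it spirantizes to the fricative [v]. /k/ is a stop between vowels /a/ and /e/, so it spirantizes to the fricative [x]. /d/ is a stop between vowels /o/ and /a/, so it spirantizes to the fricative [z]. /b/ is a stop between vowels /a/ and /u/, so it spirantizes to the fricative [v]. /rudubakeodabug/ → ruzuvaxeozavug.
Rule 3 (stop-cluster e-epenthesis): no segment meets the environment; /ruzuvaxeozavug/ is unchanged.
Rule 4 (final devoicing): /g/ is a voiced stop in word-final position, so it devoices to [k]. /ruzuvaxeozavug/ → ruzuvaxeozavuk.

ruzuvaxeozavuk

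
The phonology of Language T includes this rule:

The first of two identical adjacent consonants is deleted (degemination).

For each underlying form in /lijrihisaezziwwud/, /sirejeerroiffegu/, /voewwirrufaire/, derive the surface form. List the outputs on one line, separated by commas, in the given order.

/lijrihisaezziwwud/: /zz/ is a geminate; the first /z/ deletes. /ww/ is a geminate; the first /w/ deletes. → [lijrihisaeziwud].
/sirejeerroiffegu/: /rr/ is a geminate; the first /r/ deletes. /ff/ is a geminate; the first /f/ deletes. → [sirejeeroifegu].
/voewwirrufaire/: /ww/ is a geminate; the first /w/ deletes. /rr/ is a geminate; the first /r/ deletes. → [voewirufaire].

lijrihisaeziwud, sirejeeroifegu, voewirufaire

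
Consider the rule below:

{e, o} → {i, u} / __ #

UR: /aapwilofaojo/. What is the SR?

Scanning /aapwilofaojo/: /o/ at position 7 is not in the conditioning environment; /o/ at position 10 is not in the conditioning environment; /o/ is a mid vowel in word-final position, so it raises to [u].
Result: [aapwilofaoju].

aapwilofaoju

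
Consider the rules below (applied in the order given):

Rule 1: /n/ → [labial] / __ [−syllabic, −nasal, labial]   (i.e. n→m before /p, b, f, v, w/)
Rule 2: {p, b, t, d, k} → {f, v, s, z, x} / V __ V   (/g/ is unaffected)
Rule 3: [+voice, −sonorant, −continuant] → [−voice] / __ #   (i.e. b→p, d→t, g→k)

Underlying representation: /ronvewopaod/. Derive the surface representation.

Rule 1 (nasal place assimilation): /n/ precedes the labial consonant /v/, so it assimilates in place to [m]. /ronvewopaod/ → romvewopaod.
Rule 2 (intervocalic spirantization): /p/ is a stop between vowels /o/ and /a/, so it spirantizes to the fricative [f]. /romvewopaod/ → romvewofaod.
Rule 3 (final devoicing): /d/ is a voiced stop in word-final position, so it devoices to [t]. /romvewofaod/ → romvewofaot.

romvewofaot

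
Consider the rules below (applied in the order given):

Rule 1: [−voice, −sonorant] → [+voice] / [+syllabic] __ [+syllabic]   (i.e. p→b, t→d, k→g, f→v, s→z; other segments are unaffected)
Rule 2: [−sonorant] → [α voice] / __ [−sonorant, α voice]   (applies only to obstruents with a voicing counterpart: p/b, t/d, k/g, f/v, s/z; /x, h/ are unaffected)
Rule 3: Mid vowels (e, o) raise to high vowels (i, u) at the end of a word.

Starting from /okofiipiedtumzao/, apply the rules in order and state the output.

ogoviibiettumzau

Rule 1 (intervocalic voicing): /k/ is a voiceless obstruent between vowels /o/ and /o/, so it voices to [g]. /f/ is a voiceless obstruent between vowels /o/ and /i/, so it voices to [v]. /p/ is a voiceless obstruent between vowels /i/ and /i/, so it voices to [b]. /okofiipiedtumzao/ → ogoviibiedtumzao.
Rule 2 (regressive voicing assimilation): /d/ precedes the voiceless obstruent /t/, so it devoices to [t] by assimilation. /ogoviibiedtumzao/ → ogoviibiettumzao.
Rule 3 (final vowel raising): /o/ is a mid vowel in word-final position, so it raises to [u]. /ogoviibiettumzao/ → ogoviibiettumzau.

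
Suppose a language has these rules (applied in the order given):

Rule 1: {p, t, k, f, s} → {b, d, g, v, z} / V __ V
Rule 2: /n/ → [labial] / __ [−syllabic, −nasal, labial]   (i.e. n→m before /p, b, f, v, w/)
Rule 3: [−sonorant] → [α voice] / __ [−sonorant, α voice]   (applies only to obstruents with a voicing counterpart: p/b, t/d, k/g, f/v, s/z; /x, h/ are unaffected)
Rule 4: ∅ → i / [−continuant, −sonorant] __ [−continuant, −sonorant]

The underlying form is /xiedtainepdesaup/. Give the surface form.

xietitainebidezaup

Rule 1 (intervocalic voicing): /s/ is a voiceless obstruent between vowels /e/ and /a/, so it voices to [z]. /xiedtainepdesaup/ → xiedtainepdezaup.
Rule 2 (nasal place assimilation): no segment meets the environment; /xiedtainepdezaup/ is unchanged.
Rule 3 (regressive voicing assimilation): /d/ precedes the voiceless obstruent /t/, so it devoices to [t] by assimilation. /p/ precedes the voiced obstruent /d/, so it voices to [b] by assimilation. /xiedtainepdezaup/ → xiettainebdezaup.
Rule 4 (stop-cluster i-epenthesis): /t/ and /t/ form a stop–stop cluster, so [i] is inserted between them. /b/ and /d/ form a stop–stop cluster, so [i] is inserted between them. /xiettainebdezaup/ → xietitainebidezaup.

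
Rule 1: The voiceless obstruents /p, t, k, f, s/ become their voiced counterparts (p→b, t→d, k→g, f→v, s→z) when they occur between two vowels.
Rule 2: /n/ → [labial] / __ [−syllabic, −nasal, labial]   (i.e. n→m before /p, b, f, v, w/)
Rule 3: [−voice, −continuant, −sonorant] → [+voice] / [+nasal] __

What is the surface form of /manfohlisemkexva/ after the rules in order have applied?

mamfohlizemgexva

Rule 1 (intervocalic voicing): /s/ is a voiceless obstruent between vowels /i/ and /e/, so it voices to [z]. /manfohlisemkexva/ → manfohlizemkexva.
Rule 2 (nasal place assimilation): /n/ precedes the labial consonant /f/, so it assimilates in place to [m]. /manfohlizemkexva/ → mamfohlizemkexva.
Rule 3 (post-nasal voicing): /k/ is a voiceless stop immediately after the nasal /m/, so it voices to [g]. /mamfohlizemkexva/ → mamfohlizemgexva.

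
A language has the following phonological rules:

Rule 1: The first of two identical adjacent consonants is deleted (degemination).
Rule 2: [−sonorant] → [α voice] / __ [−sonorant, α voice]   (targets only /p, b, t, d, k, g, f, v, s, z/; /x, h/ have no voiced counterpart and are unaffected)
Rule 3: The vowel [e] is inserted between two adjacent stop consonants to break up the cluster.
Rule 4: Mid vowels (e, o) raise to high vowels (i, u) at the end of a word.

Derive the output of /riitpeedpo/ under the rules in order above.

riitepeetepu

Rule 1 (degemination): no segment meets the environment; /riitpeedpo/ is unchanged.
Rule 2 (regressive voicing assimilation): /d/ precedes the voiceless obstruent /p/, so it devoices to [t] by assimilation. /riitpeedpo/ → riitpeetpo.
Rule 3 (stop-cluster e-epenthesis): /t/ and /p/ form a stop–stop cluster, so [e] is inserted between them. /t/ and /p/ form a stop–stop cluster, so [e] is inserted between them. /riitpeetpo/ → riitepeetepo.
Rule 4 (final vowel raising): /o/ is a mid vowel in word-final position, so it raises to [u]. /riitepeetepo/ → riitepeetepu.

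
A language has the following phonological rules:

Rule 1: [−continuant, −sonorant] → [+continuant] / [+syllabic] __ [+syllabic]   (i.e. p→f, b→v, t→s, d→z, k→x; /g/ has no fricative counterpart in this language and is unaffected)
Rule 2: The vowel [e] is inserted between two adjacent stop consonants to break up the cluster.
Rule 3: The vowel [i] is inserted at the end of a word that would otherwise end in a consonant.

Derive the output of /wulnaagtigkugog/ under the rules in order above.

Rule 1 (intervocalic spirantization): no segment meets the environment; /wulnaagtigkugog/ is unchanged.
Rule 2 (stop-cluster e-epenthesis): /g/ and /t/ form a stop–stop cluster, so [e] is inserted between them. /g/ and /k/ form a stop–stop cluster, so [e] is inserted between them. /wulnaagtigkugog/ → wulnaagetigekugog.
Rule 3 (final i-epenthesis): the form ends in the consonant /g/, so [i] is inserted word-finally. /wulnaagetigekugog/ → wulnaagetigekugogi.

wulnaagetigekugogi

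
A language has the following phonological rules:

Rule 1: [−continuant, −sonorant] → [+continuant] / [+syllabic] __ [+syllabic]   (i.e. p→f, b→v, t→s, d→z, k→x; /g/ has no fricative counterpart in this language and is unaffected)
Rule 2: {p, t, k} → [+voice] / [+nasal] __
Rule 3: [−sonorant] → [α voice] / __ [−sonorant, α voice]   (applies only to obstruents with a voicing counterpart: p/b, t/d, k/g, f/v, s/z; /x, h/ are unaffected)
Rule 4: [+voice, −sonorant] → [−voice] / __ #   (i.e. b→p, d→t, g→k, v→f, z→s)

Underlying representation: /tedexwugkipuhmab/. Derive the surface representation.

Rule 1 (intervocalic spirantization): /d/ is a stop between vowels /e/ and /e/, so it spirantizes to the fricative [z]. /p/ is a stop between vowels /i/ and /u/, so it spirantizes to the fricative [f]. /tedexwugkipuhmab/ → tezexwugkifuhmab.
Rule 2 (post-nasal voicing): no segment meets the environment; /tezexwugkifuhmab/ is unchanged.
Rule 3 (regressive voicing assimilation): /g/ precedes the voiceless obstruent /k/, so it devoices to [k] by assimilation. /tezexwugkifuhmab/ → tezexwukkifuhmab.
Rule 4 (final devoicing): /b/ is a voiced obstruent in word-final position, so it devoices to [p]. /tezexwukkifuhmab/ → tezexwukkifuhmap.

tezexwukkifuhmap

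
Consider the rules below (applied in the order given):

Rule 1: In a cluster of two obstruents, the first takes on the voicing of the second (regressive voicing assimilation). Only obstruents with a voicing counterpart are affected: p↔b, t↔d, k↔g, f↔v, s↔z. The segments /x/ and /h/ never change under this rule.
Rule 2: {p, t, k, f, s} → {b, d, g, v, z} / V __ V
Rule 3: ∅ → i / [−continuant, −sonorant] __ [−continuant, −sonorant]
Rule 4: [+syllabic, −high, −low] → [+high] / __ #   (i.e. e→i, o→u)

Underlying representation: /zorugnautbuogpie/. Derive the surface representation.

Rule 1 (regressive voicing assimilation): /t/ precedes the voiced obstruent /b/, so it voices to [d] by assimilation. /g/ precedes the voiceless obstruent /p/, so it devoices to [k] by assimilation. /zorugnautbuogpie/ → zorugnaudbuokpie.
Rule 2 (intervocalic voicing): no segment meets the environment; /zorugnaudbuokpie/ is unchanged.
Rule 3 (stop-cluster i-epenthesis): /d/ and /b/ form a stop–stop cluster, so [i] is inserted between them. /k/ and /p/ form a stop–stop cluster, so [i] is inserted between them. /zorugnaudbuokpie/ → zorugnaudibuokipie.
Rule 4 (final vowel raising): /e/ is a mid vowel in word-final position, so it raises to [i]. /zorugnaudibuokipie/ → zorugnaudibuokipii.

zorugnaudibuokipii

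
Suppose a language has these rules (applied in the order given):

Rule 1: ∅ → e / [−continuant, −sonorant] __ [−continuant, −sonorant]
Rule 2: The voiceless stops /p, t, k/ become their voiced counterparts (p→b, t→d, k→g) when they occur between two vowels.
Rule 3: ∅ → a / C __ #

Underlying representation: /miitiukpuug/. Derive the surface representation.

Rule 1 (stop-cluster e-epenthesis): /k/ and /p/ form a stop–stop cluster, so [e] is inserted between them. /miitiukpuug/ → miitiukepuug.
Rule 2 (intervocalic voicing): /t/ is a voiceless stop between vowels /i/ and /i/, so it voices to [d]. /k/ is a voiceless stop between vowels /u/ and /e/, so it voices to [g]. /p/ is a voiceless stop between vowels /e/ and /u/, so it voices to [b]. /miitiukepuug/ → miidiugebuug.
Rule 3 (final a-epenthesis): the form ends in the consonant /g/, so [a] is inserted word-finally. /miidiugebuug/ → miidiugebuuga.

miidiugebuuga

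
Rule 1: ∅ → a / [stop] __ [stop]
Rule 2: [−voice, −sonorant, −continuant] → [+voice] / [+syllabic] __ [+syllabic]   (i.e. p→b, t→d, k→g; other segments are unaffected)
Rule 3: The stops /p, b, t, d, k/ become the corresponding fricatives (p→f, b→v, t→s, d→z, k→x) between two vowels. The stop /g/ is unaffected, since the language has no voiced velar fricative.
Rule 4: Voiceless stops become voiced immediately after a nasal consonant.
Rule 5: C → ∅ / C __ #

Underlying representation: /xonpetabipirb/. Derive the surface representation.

xonbezavivir

Rule 1 (stop-cluster a-epenthesis): no segment meets the environment; /xonpetabipirb/ is unchanged.
Rule 2 (intervocalic voicing): /t/ is a voiceless stop between vowels /e/ and /a/, so it voices to [d]. /p/ is a voiceless stop between vowels /i/ and /i/, so it voices to [b]. /xonpetabipirb/ → xonpedabibirb.
Rule 3 (intervocalic spirantization): /d/ is a stop between vowels /e/ and /a/, so it spirantizes to the fricative [z]. /b/ is a stop between vowels /a/ and /i/, so it spirantizes to the fricative [v]. /b/ is a stop between vowels /i/ and /i/, so it spirantizes to the fricative [v]. /xonpedabibirb/ → xonpezavivirb.
Rule 4 (post-nasal voicing): /p/ is a voiceless stop immediately after the nasal /n/, so it voices to [b]. /xonpezavivirb/ → xonbezavivirb.
Rule 5 (final cluster simplification): /b/ is the second consonant of a word-final cluster /rb/, so it deletes. /xonbezavivirb/ → xonbezavivir.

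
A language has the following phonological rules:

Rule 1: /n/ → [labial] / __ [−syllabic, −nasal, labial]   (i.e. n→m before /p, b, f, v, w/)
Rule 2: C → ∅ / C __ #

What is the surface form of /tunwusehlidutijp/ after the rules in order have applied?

Rule 1 (nasal place assimilation): /n/ precedes the labial consonant /w/, so it assimilates in place to [m]. /tunwusehlidutijp/ → tumwusehlidutijp.
Rule 2 (final cluster simplification): /p/ is the second consonant of a word-final cluster /jp/, so it deletes. /tumwusehlidutijp/ → tumwusehlidutij.

tumwusehlidutij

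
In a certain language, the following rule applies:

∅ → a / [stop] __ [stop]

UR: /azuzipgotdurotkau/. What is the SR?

azuzipagotadurotakau

/p/ and /g/ form a stop–stop cluster, so [a] is inserted between them.
/t/ and /d/ form a stop–stop cluster, so [a] is inserted between them.
/t/ and /k/ form a stop–stop cluster, so [a] is inserted between them.
Surface form: [azuzipagotadurotakau].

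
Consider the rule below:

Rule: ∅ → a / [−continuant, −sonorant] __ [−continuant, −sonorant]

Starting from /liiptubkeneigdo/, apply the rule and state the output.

liipatubakeneigado

/p/ and /t/ form a stop–stop cluster, so [a] is inserted between them.
/b/ and /k/ form a stop–stop cluster, so [a] is inserted between them.
/g/ and /d/ form a stop–stop cluster, so [a] is inserted between them.
Surface form: [liipatubakeneigado].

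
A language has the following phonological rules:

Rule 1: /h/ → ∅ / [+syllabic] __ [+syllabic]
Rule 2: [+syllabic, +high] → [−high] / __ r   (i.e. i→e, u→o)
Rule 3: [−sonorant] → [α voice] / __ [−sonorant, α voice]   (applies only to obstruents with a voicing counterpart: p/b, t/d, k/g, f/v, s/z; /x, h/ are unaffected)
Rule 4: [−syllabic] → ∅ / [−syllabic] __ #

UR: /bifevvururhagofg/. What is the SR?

Rule 1 (intervocalic h-deletion): no segment meets the environment; /bifevvururhagofg/ is unchanged.
Rule 2 (pre-rhotic lowering): /u/ is a high vowel immediately before /r/, so it lowers to [o]. /u/ is a high vowel immediately before /r/, so it lowers to [o]. /bifevvururhagofg/ → bifevvororhagofg.
Rule 3 (regressive voicing assimilation): /f/ precedes the voiced obstruent /g/, so it voices to [v] by assimilation. /bifevvororhagofg/ → bifevvororhagovg.
Rule 4 (final cluster simplification): /g/ is the second consonant of a word-final cluster /vg/, so it deletes. /bifevvororhagovg/ → bifevvororhagov.

bifevvororhagov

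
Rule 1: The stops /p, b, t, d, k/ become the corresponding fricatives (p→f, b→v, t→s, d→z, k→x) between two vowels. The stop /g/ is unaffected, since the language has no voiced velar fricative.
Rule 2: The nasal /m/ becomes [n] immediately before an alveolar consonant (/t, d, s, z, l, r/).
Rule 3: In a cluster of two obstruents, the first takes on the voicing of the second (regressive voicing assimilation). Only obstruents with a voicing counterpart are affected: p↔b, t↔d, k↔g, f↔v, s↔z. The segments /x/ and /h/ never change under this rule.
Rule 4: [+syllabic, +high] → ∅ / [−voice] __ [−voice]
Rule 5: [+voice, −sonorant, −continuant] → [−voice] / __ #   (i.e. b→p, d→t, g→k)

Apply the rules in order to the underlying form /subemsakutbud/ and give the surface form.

Rule 1 (intervocalic spirantization): /b/ is a stop between vowels /u/ and /e/, so it spirantizes to the fricative [v]. /k/ is a stop between vowels /a/ and /u/, so it spirantizes to the fricative [x]. /subemsakutbud/ → suvemsaxutbud.
Rule 2 (nasal place assimilation): /m/ precedes the alveolar consonant /s/, so it assimilates in place to [n]. /suvemsaxutbud/ → suvensaxutbud.
Rule 3 (regressive voicing assimilation): /t/ precedes the voiced obstruent /b/, so it voices to [d] by assimilation. /suvensaxutbud/ → suvensaxudbud.
Rule 4 (high vowel syncope): no segment meets the environment; /suvensaxudbud/ is unchanged.
Rule 5 (final devoicing): /d/ is a voiced stop in word-final position, so it devoices to [t]. /suvensaxudbud/ → suvensaxudbut.

suvensaxudbut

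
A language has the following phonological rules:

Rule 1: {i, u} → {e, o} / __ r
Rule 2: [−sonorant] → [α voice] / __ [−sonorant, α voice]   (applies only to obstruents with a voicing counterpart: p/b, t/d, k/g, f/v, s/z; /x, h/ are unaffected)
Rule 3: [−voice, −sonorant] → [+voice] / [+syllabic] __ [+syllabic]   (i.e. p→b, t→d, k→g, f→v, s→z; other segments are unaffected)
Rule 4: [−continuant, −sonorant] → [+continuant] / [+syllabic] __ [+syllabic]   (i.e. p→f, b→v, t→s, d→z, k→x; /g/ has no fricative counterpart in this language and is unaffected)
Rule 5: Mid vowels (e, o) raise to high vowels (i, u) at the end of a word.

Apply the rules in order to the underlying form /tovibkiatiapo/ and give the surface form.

tovipkiaziavu

Rule 1 (pre-rhotic lowering): no segment meets the environment; /tovibkiatiapo/ is unchanged.
Rule 2 (regressive voicing assimilation): /b/ precedes the voiceless obstruent /k/, so it devoices to [p] by assimilation. /tovibkiatiapo/ → tovipkiatiapo.
Rule 3 (intervocalic voicing): /t/ is a voiceless obstruent between vowels /a/ and /i/, so it voices to [d]. /p/ is a voiceless obstruent between vowels /a/ and /o/, so it voices to [b]. /tovipkiatiapo/ → tovipkiadiabo.
Rule 4 (intervocalic spirantization): /d/ is a stop between vowels /a/ and /i/, so it spirantizes to the fricative [z]. /b/ is a stop between vowels /a/ and /o/, so it spirantizes to the fricative [v]. /tovipkiadiabo/ → tovipkiaziavo.
Rule 5 (final vowel raising): /o/ is a mid vowel in word-final position, so it raises to [u]. /tovipkiaziavo/ → tovipkiaziavu.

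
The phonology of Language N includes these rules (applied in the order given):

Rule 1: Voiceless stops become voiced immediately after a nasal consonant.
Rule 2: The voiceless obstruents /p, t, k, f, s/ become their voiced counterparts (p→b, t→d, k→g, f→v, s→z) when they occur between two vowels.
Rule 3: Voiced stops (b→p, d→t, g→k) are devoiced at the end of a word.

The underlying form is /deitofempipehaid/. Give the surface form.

Rule 1 (post-nasal voicing): /p/ is a voiceless stop immediately after the nasal /m/, so it voices to [b]. /deitofempipehaid/ → deitofembipehaid.
Rule 2 (intervocalic voicing): /t/ is a voiceless obstruent between vowels /i/ and /o/, so it voices to [d]. /f/ is a voiceless obstruent between vowels /o/ and /e/, so it voices to [v]. /p/ is a voiceless obstruent between vowels /i/ and /e/, so it voices to [b]. /deitofembipehaid/ → deidovembibehaid.
Rule 3 (final devoicing): /d/ is a voiced stop in word-final position, so it devoices to [t]. /deidovembibehaid/ → deidovembibehait.

deidovembibehait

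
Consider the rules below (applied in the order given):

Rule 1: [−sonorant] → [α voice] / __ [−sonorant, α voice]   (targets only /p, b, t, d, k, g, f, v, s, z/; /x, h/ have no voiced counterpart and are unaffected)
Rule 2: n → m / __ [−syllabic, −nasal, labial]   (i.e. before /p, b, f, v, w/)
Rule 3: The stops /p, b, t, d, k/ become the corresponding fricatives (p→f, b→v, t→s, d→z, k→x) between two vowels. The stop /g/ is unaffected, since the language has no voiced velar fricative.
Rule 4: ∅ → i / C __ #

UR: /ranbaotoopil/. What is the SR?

rambaosoofili

Rule 1 (regressive voicing assimilation): no segment meets the environment; /ranbaotoopil/ is unchanged.
Rule 2 (nasal place assimilation): /n/ precedes the labial consonant /b/, so it assimilates in place to [m]. /ranbaotoopil/ → rambaotoopil.
Rule 3 (intervocalic spirantization): /t/ is a stop between vowels /o/ and /o/, so it spirantizes to the fricative [s]. /p/ is a stop between vowels /o/ and /i/, so it spirantizes to the fricative [f]. /rambaotoopil/ → rambaosoofil.
Rule 4 (final i-epenthesis): the form ends in the consonant /l/, so [i] is inserted word-finally. /rambaosoofil/ → rambaosoofili.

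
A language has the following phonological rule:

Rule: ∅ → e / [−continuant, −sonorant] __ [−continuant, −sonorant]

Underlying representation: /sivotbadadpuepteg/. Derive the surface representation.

/t/ and /b/ form a stop–stop cluster, so [e] is inserted between them.
/d/ and /p/ form a stop–stop cluster, so [e] is inserted between them.
/p/ and /t/ form a stop–stop cluster, so [e] is inserted between them.
Surface form: [sivotebadadepuepeteg].

sivotebadadepuepeteg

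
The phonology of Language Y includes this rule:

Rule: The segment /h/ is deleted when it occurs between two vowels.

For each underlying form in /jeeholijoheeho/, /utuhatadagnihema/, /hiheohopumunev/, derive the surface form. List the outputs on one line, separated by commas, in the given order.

/jeeholijoheeho/: /h/ occurs between vowels /e/ and /o/, so it deletes. /h/ occurs between vowels /o/ and /e/, so it deletes. /h/ occurs between vowels /e/ and /o/, so it deletes. → [jeeolijoeeo].
/utuhatadagnihema/: /h/ occurs between vowels /u/ and /a/, so it deletes. /h/ occurs between vowels /i/ and /e/, so it deletes. → [utuatadagniema].
/hiheohopumunev/: /h/ occurs between vowels /i/ and /e/, so it deletes. /h/ occurs between vowels /o/ and /o/, so it deletes. → [hieoopumunev].

jeeolijoeeo, utuatadagniema, hieoopumunev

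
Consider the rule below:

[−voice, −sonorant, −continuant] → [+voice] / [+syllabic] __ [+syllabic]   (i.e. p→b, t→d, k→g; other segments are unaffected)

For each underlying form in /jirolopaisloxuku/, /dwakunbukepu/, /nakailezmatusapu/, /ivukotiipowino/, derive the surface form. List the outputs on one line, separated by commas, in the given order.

jirolobaisloxugu, dwagunbugebu, nagailezmadusabu, ivugodiibowino

/jirolopaisloxuku/: /p/ is a voiceless stop between vowels /o/ and /a/, so it voices to [b]. /k/ is a voiceless stop between vowels /u/ and /u/, so it voices to [g]. → [jirolobaisloxugu].
/dwakunbukepu/: /k/ is a voiceless stop between vowels /a/ and /u/, so it voices to [g]. /k/ is a voiceless stop between vowels /u/ and /e/, so it voices to [g]. /p/ is a voiceless stop between vowels /e/ and /u/, so it voices to [b]. → [dwagunbugebu].
/nakailezmatusapu/: /k/ is a voiceless stop between vowels /a/ and /a/, so it voices to [g]. /t/ is a voiceless stop between vowels /a/ and /u/, so it voices to [d]. /p/ is a voiceless stop between vowels /a/ and /u/, so it voices to [b]. → [nagailezmadusabu].
/ivukotiipowino/: /k/ is a voiceless stop between vowels /u/ and /o/, so it voices to [g]. /t/ is a voiceless stop between vowels /o/ and /i/, so it voices to [d]. /p/ is a voiceless stop between vowels /i/ and /o/, so it voices to [b]. → [ivugodiibowino].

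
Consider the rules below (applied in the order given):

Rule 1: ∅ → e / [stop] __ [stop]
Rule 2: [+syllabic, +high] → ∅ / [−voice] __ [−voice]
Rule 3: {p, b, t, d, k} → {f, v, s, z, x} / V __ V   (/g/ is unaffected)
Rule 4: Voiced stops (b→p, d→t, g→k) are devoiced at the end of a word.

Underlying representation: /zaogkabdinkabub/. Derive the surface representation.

Rule 1 (stop-cluster e-epenthesis): /g/ and /k/ form a stop–stop cluster, so [e] is inserted between them. /b/ and /d/ form a stop–stop cluster, so [e] is inserted between them. /zaogkabdinkabub/ → zaogekabedinkabub.
Rule 2 (high vowel syncope): no segment meets the environment; /zaogekabedinkabub/ is unchanged.
Rule 3 (intervocalic spirantization): /k/ is a stop between vowels /e/ and /a/, so it spirantizes to the fricative [x]. /b/ is a stop between vowels /a/ and /e/, so it spirantizes to the fricative [v]. /d/ is a stop between vowels /e/ and /i/, so it spirantizes to the fricative [z]. /b/ is a stop between vowels /a/ and /u/, so it spirantizes to the fricative [v]. /zaogekabedinkabub/ → zaogexavezinkavub.
Rule 4 (final devoicing): /b/ is a voiced stop in word-final position, so it devoices to [p]. /zaogexavezinkavub/ → zaogexavezinkavup.

zaogexavezinkavup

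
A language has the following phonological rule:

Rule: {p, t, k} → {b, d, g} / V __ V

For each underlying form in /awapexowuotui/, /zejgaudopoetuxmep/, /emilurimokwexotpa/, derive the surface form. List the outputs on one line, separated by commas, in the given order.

/awapexowuotui/: /p/ is a voiceless stop between vowels /a/ and /e/, so it voices to [b]. /t/ is a voiceless stop between vowels /o/ and /u/, so it voices to [d]. → [awabexowuodui].
/zejgaudopoetuxmep/: /p/ is a voiceless stop between vowels /o/ and /o/, so it voices to [b]. /t/ is a voiceless stop between vowels /e/ and /u/, so it voices to [d]. → [zejgaudoboeduxmep].
/emilurimokwexotpa/: the rule's environment is not met; surfaces unchanged as [emilurimokwexotpa].

awabexowuodui, zejgaudoboeduxmep, emilurimokwexotpa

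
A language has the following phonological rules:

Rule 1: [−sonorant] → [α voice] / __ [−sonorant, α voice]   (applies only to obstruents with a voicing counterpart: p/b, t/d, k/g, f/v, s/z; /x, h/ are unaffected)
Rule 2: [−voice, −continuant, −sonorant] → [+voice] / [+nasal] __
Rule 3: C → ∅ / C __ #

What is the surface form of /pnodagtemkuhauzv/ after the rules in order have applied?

pnodaktemguhauz

Rule 1 (regressive voicing assimilation): /g/ precedes the voiceless obstruent /t/, so it devoices to [k] by assimilation. /pnodagtemkuhauzv/ → pnodaktemkuhauzv.
Rule 2 (post-nasal voicing): /k/ is a voiceless stop immediately after the nasal /m/, so it voices to [g]. /pnodaktemkuhauzv/ → pnodaktemguhauzv.
Rule 3 (final cluster simplification): /v/ is the second consonant of a word-final cluster /zv/, so it deletes. /pnodaktemguhauzv/ → pnodaktemguhauz.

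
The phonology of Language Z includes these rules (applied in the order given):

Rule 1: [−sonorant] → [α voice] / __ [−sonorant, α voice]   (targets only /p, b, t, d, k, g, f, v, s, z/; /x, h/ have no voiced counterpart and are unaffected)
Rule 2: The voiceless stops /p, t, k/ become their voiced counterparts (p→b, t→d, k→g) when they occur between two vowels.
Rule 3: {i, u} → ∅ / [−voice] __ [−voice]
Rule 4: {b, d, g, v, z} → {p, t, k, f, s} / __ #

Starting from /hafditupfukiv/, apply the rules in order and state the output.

Rule 1 (regressive voicing assimilation): /f/ precedes the voiced obstruent /d/, so it voices to [v] by assimilation. /hafditupfukiv/ → havditupfukiv.
Rule 2 (intervocalic voicing): /t/ is a voiceless stop between vowels /i/ and /u/, so it voices to [d]. /k/ is a voiceless stop between vowels /u/ and /i/, so it voices to [g]. /havditupfukiv/ → havdidupfugiv.
Rule 3 (high vowel syncope): no segment meets the environment; /havdidupfugiv/ is unchanged.
Rule 4 (final devoicing): /v/ is a voiced obstruent in word-final position, so it devoices to [f]. /havdidupfugiv/ → havdidupfugif.

havdidupfugif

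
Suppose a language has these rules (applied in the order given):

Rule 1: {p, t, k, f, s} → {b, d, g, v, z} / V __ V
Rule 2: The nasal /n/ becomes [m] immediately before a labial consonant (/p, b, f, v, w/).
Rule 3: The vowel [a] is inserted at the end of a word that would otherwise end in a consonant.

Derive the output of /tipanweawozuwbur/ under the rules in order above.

Rule 1 (intervocalic voicing): /p/ is a voiceless obstruent between vowels /i/ and /a/, so it voices to [b]. /tipanweawozuwbur/ → tibanweawozuwbur.
Rule 2 (nasal place assimilation): /n/ precedes the labial consonant /w/, so it assimilates in place to [m]. /tibanweawozuwbur/ → tibamweawozuwbur.
Rule 3 (final a-epenthesis): the form ends in the consonant /r/, so [a] is inserted word-finally. /tibamweawozuwbur/ → tibamweawozuwbura.

tibamweawozuwbura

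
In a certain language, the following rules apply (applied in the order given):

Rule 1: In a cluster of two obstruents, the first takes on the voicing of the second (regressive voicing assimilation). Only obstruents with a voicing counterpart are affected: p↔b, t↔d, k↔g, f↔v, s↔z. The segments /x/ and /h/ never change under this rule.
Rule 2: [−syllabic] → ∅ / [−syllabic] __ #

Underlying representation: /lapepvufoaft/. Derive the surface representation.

Rule 1 (regressive voicing assimilation): /p/ precedes the voiced obstruent /v/, so it voices to [b] by assimilation. /lapepvufoaft/ → lapebvufoaft.
Rule 2 (final cluster simplification): /t/ is the second consonant of a word-final cluster /ft/, so it deletes. /lapebvufoaft/ → lapebvufoaf.

lapebvufoaf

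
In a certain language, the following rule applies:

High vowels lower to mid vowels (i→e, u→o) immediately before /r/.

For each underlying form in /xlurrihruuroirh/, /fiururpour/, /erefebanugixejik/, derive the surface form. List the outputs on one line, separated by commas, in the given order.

/xlurrihruuroirh/: /u/ is a high vowel immediately before /r/, so it lowers to [o]. /u/ is a high vowel immediately before /r/, so it lowers to [o]. /i/ is a high vowel immediately before /r/, so it lowers to [e]. → [xlorrihruoroerh].
/fiururpour/: /u/ is a high vowel immediately before /r/, so it lowers to [o]. /u/ is a high vowel immediately before /r/, so it lowers to [o]. /u/ is a high vowel immediately before /r/, so it lowers to [o]. → [fiororpoor].
/erefebanugixejik/: the rule's environment is not met; surfaces unchanged as [erefebanugixejik].

xlorrihruoroerh, fiororpoor, erefebanugixejik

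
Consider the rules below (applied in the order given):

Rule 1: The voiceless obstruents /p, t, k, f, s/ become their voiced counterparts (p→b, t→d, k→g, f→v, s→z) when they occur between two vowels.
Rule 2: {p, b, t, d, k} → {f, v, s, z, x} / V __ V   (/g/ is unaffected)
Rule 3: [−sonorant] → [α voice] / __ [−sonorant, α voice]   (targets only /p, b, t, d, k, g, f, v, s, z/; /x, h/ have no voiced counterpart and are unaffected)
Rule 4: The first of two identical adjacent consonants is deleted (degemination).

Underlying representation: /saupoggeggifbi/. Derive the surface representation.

Rule 1 (intervocalic voicing): /p/ is a voiceless obstruent between vowels /u/ and /o/, so it voices to [b]. /saupoggeggifbi/ → sauboggeggifbi.
Rule 2 (intervocalic spirantization): /b/ is a stop between vowels /u/ and /o/, so it spirantizes to the fricative [v]. /sauboggeggifbi/ → sauvoggeggifbi.
Rule 3 (regressive voicing assimilation): /f/ precedes the voiced obstruent /b/, so it voices to [v] by assimilation. /sauvoggeggifbi/ → sauvoggeggivbi.
Rule 4 (degemination): /gg/ is a geminate; the first /g/ deletes. /gg/ is a geminate; the first /g/ deletes. /sauvoggeggivbi/ → sauvogegivbi.

sauvogegivbi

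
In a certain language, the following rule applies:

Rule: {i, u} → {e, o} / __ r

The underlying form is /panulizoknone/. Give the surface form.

panulizoknone

No segment of /panulizoknone/ meets the structural description of the rule, so the form surfaces unchanged.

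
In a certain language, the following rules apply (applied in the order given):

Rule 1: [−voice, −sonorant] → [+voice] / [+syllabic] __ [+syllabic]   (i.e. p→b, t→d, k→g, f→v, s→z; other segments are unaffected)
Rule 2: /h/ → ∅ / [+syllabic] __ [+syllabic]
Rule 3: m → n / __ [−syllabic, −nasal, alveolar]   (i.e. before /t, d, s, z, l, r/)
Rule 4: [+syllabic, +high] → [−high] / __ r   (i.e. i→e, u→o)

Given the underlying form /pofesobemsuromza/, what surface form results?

Rule 1 (intervocalic voicing): /f/ is a voiceless obstruent between vowels /o/ and /e/, so it voices to [v]. /s/ is a voiceless obstruent between vowels /e/ and /o/, so it voices to [z]. /pofesobemsuromza/ → povezobemsuromza.
Rule 2 (intervocalic h-deletion): no segment meets the environment; /povezobemsuromza/ is unchanged.
Rule 3 (nasal place assimilation): /m/ precedes the alveolar consonant /s/, so it assimilates in place to [n]. /m/ precedes the alveolar consonant /z/, so it assimilates in place to [n]. /povezobemsuromza/ → povezobensuronza.
Rule 4 (pre-rhotic lowering): /u/ is a high vowel immediately before /r/, so it lowers to [o]. /povezobensuronza/ → povezobensoronza.

povezobensoronza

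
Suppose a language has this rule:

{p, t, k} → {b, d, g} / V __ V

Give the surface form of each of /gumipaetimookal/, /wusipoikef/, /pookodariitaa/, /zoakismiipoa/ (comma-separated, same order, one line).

/gumipaetimookal/: /p/ is a voiceless stop between vowels /i/ and /a/, so it voices to [b]. /t/ is a voiceless stop between vowels /e/ and /i/, so it voices to [d]. /k/ is a voiceless stop between vowels /o/ and /a/, so it voices to [g]. → [gumibaedimoogal].
/wusipoikef/: /p/ is a voiceless stop between vowels /i/ and /o/, so it voices to [b]. /k/ is a voiceless stop between vowels /i/ and /e/, so it voices to [g]. → [wusiboigef].
/pookodariitaa/: /k/ is a voiceless stop between vowels /o/ and /o/, so it voices to [g]. /t/ is a voiceless stop between vowels /i/ and /a/, so it voices to [d]. → [poogodariidaa].
/zoakismiipoa/: /k/ is a voiceless stop between vowels /a/ and /i/, so it voices to [g]. /p/ is a voiceless stop between vowels /i/ and /o/, so it voices to [b]. → [zoagismiiboa].

gumibaedimoogal, wusiboigef, poogodariidaa, zoagismiiboa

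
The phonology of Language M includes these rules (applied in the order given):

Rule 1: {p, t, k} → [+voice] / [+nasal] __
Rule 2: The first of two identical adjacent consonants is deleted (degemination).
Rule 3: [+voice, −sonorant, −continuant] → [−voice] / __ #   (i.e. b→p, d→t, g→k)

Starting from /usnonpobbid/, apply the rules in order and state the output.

usnonbobit

Rule 1 (post-nasal voicing): /p/ is a voiceless stop immediately after the nasal /n/, so it voices to [b]. /usnonpobbid/ → usnonbobbid.
Rule 2 (degemination): /bb/ is a geminate; the first /b/ deletes. /usnonbobbid/ → usnonbobid.
Rule 3 (final devoicing): /d/ is a voiced stop in word-final position, so it devoices to [t]. /usnonbobid/ → usnonbobit.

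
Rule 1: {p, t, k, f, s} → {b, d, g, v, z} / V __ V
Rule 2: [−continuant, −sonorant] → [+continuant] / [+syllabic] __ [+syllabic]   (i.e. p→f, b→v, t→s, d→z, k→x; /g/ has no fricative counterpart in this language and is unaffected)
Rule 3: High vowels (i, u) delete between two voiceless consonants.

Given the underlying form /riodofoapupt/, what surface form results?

Rule 1 (intervocalic voicing): /f/ is a voiceless obstruent between vowels /o/ and /o/, so it voices to [v]. /p/ is a voiceless obstruent between vowels /a/ and /u/, so it voices to [b]. /riodofoapupt/ → riodovoabupt.
Rule 2 (intervocalic spirantization): /d/ is a stop between vowels /o/ and /o/, so it spirantizes to the fricative [z]. /b/ is a stop between vowels /a/ and /u/, so it spirantizes to the fricative [v]. /riodovoabupt/ → riozovoavupt.
Rule 3 (high vowel syncope): no segment meets the environment; /riozovoavupt/ is unchanged.

riozovoavupt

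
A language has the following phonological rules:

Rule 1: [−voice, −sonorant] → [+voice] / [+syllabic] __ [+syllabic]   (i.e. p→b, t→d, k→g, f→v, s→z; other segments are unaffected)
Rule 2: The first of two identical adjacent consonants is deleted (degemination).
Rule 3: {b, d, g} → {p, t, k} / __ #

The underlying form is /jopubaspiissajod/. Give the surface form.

jobubaspiisajot

Rule 1 (intervocalic voicing): /p/ is a voiceless obstruent between vowels /o/ and /u/, so it voices to [b]. /jopubaspiissajod/ → jobubaspiissajod.
Rule 2 (degemination): /ss/ is a geminate; the first /s/ deletes. /jobubaspiissajod/ → jobubaspiisajod.
Rule 3 (final devoicing): /d/ is a voiced stop in word-final position, so it devoices to [t]. /jobubaspiisajod/ → jobubaspiisajot.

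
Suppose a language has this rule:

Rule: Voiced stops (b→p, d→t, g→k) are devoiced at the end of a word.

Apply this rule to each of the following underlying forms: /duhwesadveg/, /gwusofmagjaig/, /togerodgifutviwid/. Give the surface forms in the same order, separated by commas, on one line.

/duhwesadveg/: /g/ is a voiced stop in word-final position, so it devoices to [k]. → [duhwesadvek].
/gwusofmagjaig/: /g/ is a voiced stop in word-final position, so it devoices to [k]. → [gwusofmagjaik].
/togerodgifutviwid/: /d/ is a voiced stop in word-final position, so it devoices to [t]. → [togerodgifutviwit].

duhwesadvek, gwusofmagjaik, togerodgifutviwit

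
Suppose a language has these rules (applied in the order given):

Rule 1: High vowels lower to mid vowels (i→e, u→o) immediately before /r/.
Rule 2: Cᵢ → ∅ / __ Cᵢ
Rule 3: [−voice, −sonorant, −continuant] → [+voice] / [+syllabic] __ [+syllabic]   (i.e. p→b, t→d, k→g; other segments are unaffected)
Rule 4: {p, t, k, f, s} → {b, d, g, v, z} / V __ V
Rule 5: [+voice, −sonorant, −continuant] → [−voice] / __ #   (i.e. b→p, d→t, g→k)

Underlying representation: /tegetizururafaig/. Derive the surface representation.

tegedizororavaik

Rule 1 (pre-rhotic lowering): /u/ is a high vowel immediately before /r/, so it lowers to [o]. /u/ is a high vowel immediately before /r/, so it lowers to [o]. /tegetizururafaig/ → tegetizororafaig.
Rule 2 (degemination): no segment meets the environment; /tegetizororafaig/ is unchanged.
Rule 3 (intervocalic voicing): /t/ is a voiceless stop between vowels /e/ and /i/, so it voices to [d]. /tegetizororafaig/ → tegedizororafaig.
Rule 4 (intervocalic voicing): /f/ is a voiceless obstruent between vowels /a/ and /a/, so it voices to [v]. /tegedizororafaig/ → tegedizororavaig.
Rule 5 (final devoicing): /g/ is a voiced stop in word-final position, so it devoices to [k]. /tegedizororavaig/ → tegedizororavaik.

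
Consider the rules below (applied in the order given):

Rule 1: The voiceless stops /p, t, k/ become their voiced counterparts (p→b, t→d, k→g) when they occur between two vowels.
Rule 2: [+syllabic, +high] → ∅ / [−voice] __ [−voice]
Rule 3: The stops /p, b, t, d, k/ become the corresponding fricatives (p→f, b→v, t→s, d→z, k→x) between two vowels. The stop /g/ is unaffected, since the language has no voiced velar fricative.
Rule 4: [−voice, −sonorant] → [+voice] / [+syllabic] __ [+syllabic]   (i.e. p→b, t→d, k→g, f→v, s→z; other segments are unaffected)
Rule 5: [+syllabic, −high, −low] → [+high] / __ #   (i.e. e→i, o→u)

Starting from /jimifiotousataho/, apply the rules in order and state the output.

jimiviozouzazahu

Rule 1 (intervocalic voicing): /t/ is a voiceless stop between vowels /o/ and /o/, so it voices to [d]. /t/ is a voiceless stop between vowels /a/ and /a/, so it voices to [d]. /jimifiotousataho/ → jimifiodousadaho.
Rule 2 (high vowel syncope): no segment meets the environment; /jimifiodousadaho/ is unchanged.
Rule 3 (intervocalic spirantization): /d/ is a stop between vowels /o/ and /o/, so it spirantizes to the fricative [z]. /d/ is a stop between vowels /a/ and /a/, so it spirantizes to the fricative [z]. /jimifiodousadaho/ → jimifiozousazaho.
Rule 4 (intervocalic voicing): /f/ is a voiceless obstruent between vowels /i/ and /i/, so it voices to [v]. /s/ is a voiceless obstruent between vowels /u/ and /a/, so it voices to [z]. /jimifiozousazaho/ → jimiviozouzazaho.
Rule 5 (final vowel raising): /o/ is a mid vowel in word-final position, so it raises to [u]. /jimiviozouzazaho/ → jimiviozouzazahu.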